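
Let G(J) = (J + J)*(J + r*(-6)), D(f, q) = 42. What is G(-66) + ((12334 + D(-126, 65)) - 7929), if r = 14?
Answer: 24247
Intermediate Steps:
G(J) = 2*J*(-84 + J) (G(J) = (J + J)*(J + 14*(-6)) = (2*J)*(J - 84) = (2*J)*(-84 + J) = 2*J*(-84 + J))
G(-66) + ((12334 + D(-126, 65)) - 7929) = 2*(-66)*(-84 - 66) + ((12334 + 42) - 7929) = 2*(-66)*(-150) + (12376 - 7929) = 19800 + 4447 = 24247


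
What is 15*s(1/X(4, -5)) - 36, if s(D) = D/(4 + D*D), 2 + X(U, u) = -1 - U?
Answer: -7197/197 ≈ -36.533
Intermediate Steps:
X(U, u) = -3 - U (X(U, u) = -2 + (-1 - U) = -3 - U)
s(D) = D/(4 + D²)
15*s(1/X(4, -5)) - 36 = 15*(1/((-3 - 1*4)*(4 + (1/(-3 - 1*4))²))) - 36 = 15*(1/((-3 - 4)*(4 + (1/(-3 - 4))²))) - 36 = 15*(1/((-7)*(4 + (1/(-7))²))) - 36 = 15*(-1/(7*(4 + (-⅐)²))) - 36 = 15*(-1/(7*(4 + 1/49))) - 36 = 15*(-1/(7*197/49)) - 36 = 15*(-⅐*49/197) - 36 = 15*(-7/197) - 36 = -105/197 - 36 = -7197/197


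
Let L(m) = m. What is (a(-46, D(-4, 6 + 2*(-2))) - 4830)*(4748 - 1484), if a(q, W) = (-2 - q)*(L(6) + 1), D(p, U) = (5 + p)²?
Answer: -14759808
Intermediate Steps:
a(q, W) = -14 - 7*q (a(q, W) = (-2 - q)*(6 + 1) = (-2 - q)*7 = -14 - 7*q)
(a(-46, D(-4, 6 + 2*(-2))) - 4830)*(4748 - 1484) = ((-14 - 7*(-46)) - 4830)*(4748 - 1484) = ((-14 + 322) - 4830)*3264 = (308 - 4830)*3264 = -4522*3264 = -14759808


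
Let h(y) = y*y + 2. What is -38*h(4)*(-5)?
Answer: 3420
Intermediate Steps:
h(y) = 2 + y**2 (h(y) = y**2 + 2 = 2 + y**2)
-38*h(4)*(-5) = -38*(2 + 4**2)*(-5) = -38*(2 + 16)*(-5) = -38*18*(-5) = -684*(-5) = 3420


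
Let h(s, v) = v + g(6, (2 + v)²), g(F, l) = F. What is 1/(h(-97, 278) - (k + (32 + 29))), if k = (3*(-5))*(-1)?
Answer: 1/208 ≈ 0.0048077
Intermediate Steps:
k = 15 (k = -15*(-1) = 15)
h(s, v) = 6 + v (h(s, v) = v + 6 = 6 + v)
1/(h(-97, 278) - (k + (32 + 29))) = 1/((6 + 278) - (15 + (32 + 29))) = 1/(284 - (15 + 61)) = 1/(284 - 1*76) = 1/(284 - 76) = 1/208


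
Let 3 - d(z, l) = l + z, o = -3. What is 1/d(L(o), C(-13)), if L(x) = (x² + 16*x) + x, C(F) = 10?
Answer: 1/35 ≈ 0.028571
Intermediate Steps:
L(x) = x² + 17*x
d(z, l) = 3 - l - z (d(z, l) = 3 - (l + z) = 3 + (-l - z) = 3 - l - z)
1/d(L(o), C(-13)) = 1/(3 - 1*10 - (-3)*(17 - 3)) = 1/(3 - 10 - (-3)*14) = 1/(3 - 10 - 1*(-42)) = 1/(3 - 10 + 42) = 1/35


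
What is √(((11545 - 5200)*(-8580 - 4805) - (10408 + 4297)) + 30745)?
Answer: I*√84911785 ≈ 9214.8*I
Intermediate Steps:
√(((11545 - 5200)*(-8580 - 4805) - (10408 + 4297)) + 30745) = √((6345*(-13385) - 1*14705) + 30745) = √((-84927825 - 14705) + 30745) = √(-84942530 + 30745) = √(-84911785) = I*√84911785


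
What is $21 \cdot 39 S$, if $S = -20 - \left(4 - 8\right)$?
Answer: $-13104$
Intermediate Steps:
$S = -16$ ($S = -20 - -4 = -20 + 4 = -16$)
$21 \cdot 39 S = 21 \cdot 39 \left(-16\right) = 819 \left(-16\right) = -13104$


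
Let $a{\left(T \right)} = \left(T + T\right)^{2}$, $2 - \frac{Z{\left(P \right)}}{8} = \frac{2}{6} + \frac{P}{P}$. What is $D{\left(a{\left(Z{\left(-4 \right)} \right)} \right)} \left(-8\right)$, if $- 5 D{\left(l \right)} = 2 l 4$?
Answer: $\frac{65536}{45} \approx 1456.4$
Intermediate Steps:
$Z{\left(P \right)} = \frac{16}{3}$ ($Z{\left(P \right)} = 16 - 8 \left(\frac{2}{6} + \frac{P}{P}\right) = 16 - 8 \left(2 \cdot \frac{1}{6} + 1\right) = 16 - 8 \left(\frac{1}{3} + 1\right) = 16 - \frac{32}{3} = \frac{16}{3}$)
$a{\left(T \right)} = 4 T^{2}$ ($a{\left(T \right)} = \left(2 T\right)^{2} = 4 T^{2}$)
$D{\left(l \right)} = - \frac{8 l}{5}$ ($D{\left(l \right)} = - \frac{2 l 4}{5} = - \frac{8 l}{5}$)
$D{\left(a{\left(Z{\left(-4 \right)} \right)} \right)} \left(-8\right) = - \frac{8 \cdot 4 \left(\frac{16}{3}\right)^{2}}{5} \left(-8\right) = - \frac{8 \cdot 4 \cdot \frac{256}{9}}{5} \left(-8\right) = \left(- \frac{8}{5}\right) \frac{1024}{9} \left(-8\right) = \left(- \frac{8192}{45}\right) \left(-8\right) = \frac{65536}{45}$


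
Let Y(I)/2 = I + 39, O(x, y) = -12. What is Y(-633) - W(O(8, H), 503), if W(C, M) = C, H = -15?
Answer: -1176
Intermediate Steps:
Y(I) = 78 + 2*I (Y(I) = 2*(I + 39) = 2*(39 + I) = 78 + 2*I)
Y(-633) - W(O(8, H), 503) = (78 + 2*(-633)) - 1*(-12) = (78 - 1266) + 12 = -1188 + 12 = -1176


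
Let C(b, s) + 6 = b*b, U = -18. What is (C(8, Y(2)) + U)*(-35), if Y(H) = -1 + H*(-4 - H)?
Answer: -1400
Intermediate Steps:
C(b, s) = -6 + b**2 (C(b, s) = -6 + b*b = -6 + b**2)
(C(8, Y(2)) + U)*(-35) = ((-6 + 8**2) - 18)*(-35) = ((-6 + 64) - 18)*(-35) = (58 - 18)*(-35) = 40*(-35) = -1400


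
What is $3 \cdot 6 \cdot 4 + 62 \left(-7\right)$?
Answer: $-362$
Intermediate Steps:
$3 \cdot 6 \cdot 4 + 62 \left(-7\right) = 18 \cdot 4 - 434 = 72 - 434 = -362$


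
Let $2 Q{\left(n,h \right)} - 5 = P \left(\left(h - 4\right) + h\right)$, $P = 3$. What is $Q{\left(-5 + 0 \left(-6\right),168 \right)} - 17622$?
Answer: $- \frac{34243}{2} \approx -17122.0$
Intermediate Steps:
$Q{\left(n,h \right)} = - \frac{7}{2} + 3 h$ ($Q{\left(n,h \right)} = \frac{5}{2} + \frac{3 \left(\left(h - 4\right) + h\right)}{2} = \frac{5}{2} + \frac{3 \left(\left(-4 + h\right) + h\right)}{2} = \frac{5}{2} + \frac{3 \left(-4 + 2 h\right)}{2} = \frac{5}{2} + \frac{-12 + 6 h}{2} = \frac{5}{2} + \left(-6 + 3 h\right) = - \frac{7}{2} + 3 h$)
$Q{\left(-5 + 0 \left(-6\right),168 \right)} - 17622 = \left(- \frac{7}{2} + 3 \cdot 168\right) - 17622 = \left(- \frac{7}{2} + 504\right) - 17622 = \frac{1001}{2} - 17622 = - \frac{34243}{2}$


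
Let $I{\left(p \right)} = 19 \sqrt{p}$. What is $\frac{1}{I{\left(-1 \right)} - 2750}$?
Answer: $- \frac{2750}{7562861} - \frac{19 i}{7562861} \approx -0.00036362 - 2.5123 \cdot 10^{-6} i$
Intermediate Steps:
$\frac{1}{I{\left(-1 \right)} - 2750} = \frac{1}{19 \sqrt{-1} - 2750} = \frac{1}{19 i - 2750} = \frac{1}{-2750 + 19 i} = \frac{-2750 - 19 i}{7562861}$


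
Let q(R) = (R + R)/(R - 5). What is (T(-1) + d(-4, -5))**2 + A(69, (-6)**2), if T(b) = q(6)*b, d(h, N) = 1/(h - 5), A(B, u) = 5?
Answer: 12286/81 ≈ 151.68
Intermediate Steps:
q(R) = 2*R/(-5 + R) (q(R) = (2*R)/(-5 + R) = 2*R/(-5 + R))
d(h, N) = 1/(-5 + h)
T(b) = 12*b (T(b) = (2*6/(-5 + 6))*b = (2*6/1)*b = (2*6*1)*b = 12*b)
(T(-1) + d(-4, -5))**2 + A(69, (-6)**2) = (12*(-1) + 1/(-5 - 4))**2 + 5 = (-12 + 1/(-9))**2 + 5 = (-12 - 1/9)**2 + 5 = (-109/9)**2 + 5 = 11881/81 + 5 = 12286/81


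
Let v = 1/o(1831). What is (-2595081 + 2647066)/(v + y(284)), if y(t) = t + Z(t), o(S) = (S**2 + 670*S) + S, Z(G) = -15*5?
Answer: 238151706570/957462859 ≈ 248.73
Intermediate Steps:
Z(G) = -75
o(S) = S**2 + 671*S
y(t) = -75 + t (y(t) = t - 75 = -75 + t)
v = 1/4581162 (v = 1/(1831*(671 + 1831)) = 1/(1831*2502) = 1/4581162 ≈ 2.1829e-7)
(-2595081 + 2647066)/(v + y(284)) = (-2595081 + 2647066)/(1/4581162 + (-75 + 284)) = 51985/(1/4581162 + 209) = 51985/(957462859/4581162) = 51985*(4581162/957462859) = 238151706570/957462859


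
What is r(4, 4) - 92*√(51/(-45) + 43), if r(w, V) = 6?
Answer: 6 - 184*√2355/15 ≈ -589.28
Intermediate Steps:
r(4, 4) - 92*√(51/(-45) + 43) = 6 - 92*√(51/(-45) + 43) = 6 - 92*√(51*(-1/45) + 43) = 6 - 92*√(-17/15 + 43) = 6 - 184*√2355/15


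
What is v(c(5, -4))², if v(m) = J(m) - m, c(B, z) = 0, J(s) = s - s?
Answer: 0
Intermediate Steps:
J(s) = 0
v(m) = -m (v(m) = 0 - m = -m)
v(c(5, -4))² = (-1*0)² = 0² = 0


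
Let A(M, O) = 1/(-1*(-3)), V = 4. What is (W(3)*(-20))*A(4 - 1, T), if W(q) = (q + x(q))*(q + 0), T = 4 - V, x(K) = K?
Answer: -120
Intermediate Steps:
T = 0 (T = 4 - 1*4 = 4 - 4 = 0)
W(q) = 2*q² (W(q) = (q + q)*(q + 0) = (2*q)*q = 2*q²)
A(M, O) = ⅓ (A(M, O) = 1/3 = ⅓)
(W(3)*(-20))*A(4 - 1, T) = ((2*3²)*(-20))*(⅓) = ((2*9)*(-20))*(⅓) = (18*(-20))*(⅓) = -360*⅓ = -120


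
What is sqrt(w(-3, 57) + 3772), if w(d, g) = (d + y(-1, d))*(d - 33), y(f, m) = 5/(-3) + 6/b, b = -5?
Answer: 2*sqrt(24895)/5 ≈ 63.113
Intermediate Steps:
y(f, m) = -43/15 (y(f, m) = 5/(-3) + 6/(-5) = 5*(-1/3) + 6*(-1/5) = -5/3 - 6/5 = -43/15)
w(d, g) = (-33 + d)*(-43/15 + d) (w(d, g) = (d - 43/15)*(d - 33) = (-43/15 + d)*(-33 + d) = (-33 + d)*(-43/15 + d))
sqrt(w(-3, 57) + 3772) = sqrt((473/5 + (-3)**2 - 538/15*(-3)) + 3772) = sqrt((473/5 + 9 + 538/5) + 3772) = sqrt(1056/5 + 3772) = sqrt(19916/5) = 2*sqrt(24895)/5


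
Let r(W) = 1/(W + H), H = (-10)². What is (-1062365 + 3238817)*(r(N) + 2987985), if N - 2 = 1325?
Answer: 9280074863173392/1427 ≈ 6.5032e+12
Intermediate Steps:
N = 1327 (N = 2 + 1325 = 1327)
H = 100
r(W) = 1/(100 + W) (r(W) = 1/(W + 100) = 1/(100 + W))
(-1062365 + 3238817)*(r(N) + 2987985) = (-1062365 + 3238817)*(1/(100 + 1327) + 2987985) = 2176452*(1/1427 + 2987985) = 2176452*(4263854596/1427) = 9280074863173392/1427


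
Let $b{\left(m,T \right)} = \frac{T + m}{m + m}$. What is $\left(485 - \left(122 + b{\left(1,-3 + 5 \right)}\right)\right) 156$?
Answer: $56394$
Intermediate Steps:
$b{\left(m,T \right)} = \frac{T + m}{2 m}$
$\left(485 - \left(122 + b{\left(1,-3 + 5 \right)}\right)\right) 156 = \left(485 - \left(122 + \frac{\left(-3 + 5\right) + 1}{2 \cdot 1}\right)\right) 156 = \left(485 - \left(122 + \frac{1}{2} \cdot 1 \left(2 + 1\right)\right)\right) 156 = \left(485 - \left(122 + \frac{1}{2} \cdot 1 \cdot 3\right)\right) 156 = \left(485 - \frac{247}{2}\right) 156 = \frac{723}{2} \cdot 156 = 56394$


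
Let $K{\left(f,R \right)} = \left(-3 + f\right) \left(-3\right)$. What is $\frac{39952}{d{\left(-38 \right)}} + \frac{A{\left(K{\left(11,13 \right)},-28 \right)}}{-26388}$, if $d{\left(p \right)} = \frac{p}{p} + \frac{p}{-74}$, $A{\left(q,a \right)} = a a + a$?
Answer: $\frac{135442127}{5131} \approx 26397.0$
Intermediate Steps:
$K{\left(f,R \right)} = 9 - 3 f$
$A{\left(q,a \right)} = a + a^{2}$ ($A{\left(q,a \right)} = a^{2} + a = a + a^{2}$)
$d{\left(p \right)} = 1 - \frac{p}{74}$ ($d{\left(p \right)} = 1 + p \left(- \frac{1}{74}\right) = 1 - \frac{p}{74}$)
$\frac{39952}{d{\left(-38 \right)}} + \frac{A{\left(K{\left(11,13 \right)},-28 \right)}}{-26388} = \frac{39952}{1 - - \frac{19}{37}} + \frac{\left(-28\right) \left(1 - 28\right)}{-26388} = \frac{39952}{1 + \frac{19}{37}} + \left(-28\right) \left(-27\right) \left(- \frac{1}{26388}\right) = \frac{39952}{\frac{56}{37}} + 756 \left(- \frac{1}{26388}\right) = 39952 \cdot \frac{37}{56} - \frac{21}{733} = \frac{184778}{7} - \frac{21}{733} = \frac{135442127}{5131}$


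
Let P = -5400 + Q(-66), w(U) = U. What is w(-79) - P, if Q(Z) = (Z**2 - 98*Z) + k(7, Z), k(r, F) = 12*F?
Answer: -4711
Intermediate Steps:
Q(Z) = Z**2 - 86*Z (Q(Z) = (Z**2 - 98*Z) + 12*Z = Z**2 - 86*Z)
P = 4632 (P = -5400 - 66*(-86 - 66) = -5400 - 66*(-152) = -5400 + 10032 = 4632)
w(-79) - P = -79 - 1*4632 = -79 - 4632 = -4711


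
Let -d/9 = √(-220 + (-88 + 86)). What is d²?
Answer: -17982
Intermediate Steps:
d = -9*I*√222 (d = -9*√(-220 + (-88 + 86)) = -9*√(-220 - 2) = -9*I*√222 ≈ -134.1*I)
d² = (-9*I*√222)² = -17982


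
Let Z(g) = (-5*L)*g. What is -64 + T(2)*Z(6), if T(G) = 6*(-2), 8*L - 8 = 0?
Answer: 296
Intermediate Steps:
L = 1 (L = 1 + (⅛)*0 = 1 + 0 = 1)
Z(g) = -5*g (Z(g) = (-5*1)*g = -5*g)
T(G) = -12
-64 + T(2)*Z(6) = -64 - (-60)*6 = -64 - 12*(-30) = -64 + 360 = 296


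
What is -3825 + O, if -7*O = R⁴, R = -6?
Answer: -28071/7 ≈ -4010.1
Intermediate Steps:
O = -1296/7 (O = -⅐*(-6)⁴ = -⅐*1296 = -1296/7 ≈ -185.14)
-3825 + O = -3825 - 1296/7 = -28071/7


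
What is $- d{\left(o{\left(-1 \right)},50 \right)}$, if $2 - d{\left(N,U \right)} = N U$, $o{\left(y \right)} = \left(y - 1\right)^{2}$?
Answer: $198$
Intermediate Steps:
$o{\left(y \right)} = \left(-1 + y\right)^{2}$
$d{\left(N,U \right)} = 2 - N U$
$- d{\left(o{\left(-1 \right)},50 \right)} = - (2 - \left(-1 - 1\right)^{2} \cdot 50) = - (2 - \left(-2\right)^{2} \cdot 50) = - (2 - 4 \cdot 50) = - (2 - 200) = \left(-1\right) \left(-198\right) = 198$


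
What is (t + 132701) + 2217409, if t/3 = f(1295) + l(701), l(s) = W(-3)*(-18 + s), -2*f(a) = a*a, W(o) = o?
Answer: -343149/2 ≈ -1.7157e+5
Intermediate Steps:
f(a) = -a**2/2 (f(a) = -a*a/2 = -a**2/2)
l(s) = 54 - 3*s (l(s) = -3*(-18 + s) = 54 - 3*s)
t = -5043369/2 (t = 3*(-1/2*1295**2 + (54 - 3*701)) = 3*(-1/2*1677025 + (54 - 2103)) = 3*(-1677025/2 - 2049) = 3*(-1681123/2) = -5043369/2 ≈ -2.5217e+6)
(t + 132701) + 2217409 = (-5043369/2 + 132701) + 2217409 = -4777967/2 + 2217409 = -343149/2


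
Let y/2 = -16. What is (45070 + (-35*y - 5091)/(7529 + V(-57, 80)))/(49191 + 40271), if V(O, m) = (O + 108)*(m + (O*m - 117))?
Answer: 10227198231/20300538116 ≈ 0.50379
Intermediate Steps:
y = -32 (y = 2*(-16) = -32)
V(O, m) = (108 + O)*(-117 + m + O*m) (V(O, m) = (108 + O)*(m + (-117 + O*m)) = (108 + O)*(-117 + m + O*m))
(45070 + (-35*y - 5091)/(7529 + V(-57, 80)))/(49191 + 40271) = (45070 + (-35*(-32) - 5091)/(7529 + (-12636 - 117*(-57) + 108*80 + 80*(-57)² + 109*(-57)*80)))/(49191 + 40271) = (45070 + (1120 - 5091)/(7529 + (-12636 + 6669 + 8640 + 80*3249 - 497040)))/89462 = (45070 - 3971/(7529 + (-12636 + 6669 + 8640 + 259920 - 497040)))*(1/89462) = (45070 - 3971/(7529 - 234447))*(1/89462) = (45070 - 3971/(-226918))*(1/89462) = (45070 - 3971*(-1/226918))*(1/89462) = (45070 + 3971/226918)*(1/89462) = (10227198231/226918)*(1/89462) = 10227198231/20300538116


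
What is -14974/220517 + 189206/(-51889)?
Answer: -42500125388/11442406613 ≈ -3.7143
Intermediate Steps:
-14974/220517 + 189206/(-51889) = -14974*1/220517 + 189206*(-1/51889) = -14974/220517 - 189206/51889 = -42500125388/11442406613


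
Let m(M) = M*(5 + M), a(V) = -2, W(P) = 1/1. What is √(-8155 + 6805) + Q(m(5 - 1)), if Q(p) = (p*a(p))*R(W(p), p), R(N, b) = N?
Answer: -72 + 15*I*√6 ≈ -72.0 + 36.742*I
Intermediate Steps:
W(P) = 1
Q(p) = -2*p (Q(p) = (p*(-2))*1 = -2*p*1 = -2*p)
√(-8155 + 6805) + Q(m(5 - 1)) = √(-8155 + 6805) - 2*(5 - 1)*(5 + (5 - 1)) = √(-1350) - 8*(5 + 4) = 15*I*√6 - 8*9 = 15*I*√6 - 2*36 = 15*I*√6 - 72 = -72 + 15*I*√6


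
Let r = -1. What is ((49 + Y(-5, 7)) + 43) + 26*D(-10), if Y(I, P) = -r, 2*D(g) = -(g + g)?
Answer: 353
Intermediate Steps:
D(g) = -g (D(g) = (-(g + g))/2 = (-2*g)/2 = -g)
Y(I, P) = 1 (Y(I, P) = -1*(-1) = 1)
((49 + Y(-5, 7)) + 43) + 26*D(-10) = ((49 + 1) + 43) + 26*(-1*(-10)) = (50 + 43) + 26*10 = 93 + 260 = 353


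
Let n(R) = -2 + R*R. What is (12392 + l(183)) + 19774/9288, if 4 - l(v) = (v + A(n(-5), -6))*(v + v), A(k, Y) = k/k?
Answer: -255168625/4644 ≈ -54946.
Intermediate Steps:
n(R) = -2 + R²
A(k, Y) = 1
l(v) = 4 - 2*v*(1 + v) (l(v) = 4 - (v + 1)*(v + v) = 4 - (1 + v)*2*v = 4 - 2*v*(1 + v))
(12392 + l(183)) + 19774/9288 = (12392 + (4 - 2*183 - 2*183²)) + 19774/9288 = (12392 + (4 - 366 - 2*33489)) + 19774*(1/9288) = (12392 + (4 - 366 - 66978)) + 9887/4644 = (12392 - 67340) + 9887/4644 = -54948 + 9887/4644 = -255168625/4644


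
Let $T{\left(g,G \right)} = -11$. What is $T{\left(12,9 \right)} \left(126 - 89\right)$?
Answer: $-407$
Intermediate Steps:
$T{\left(12,9 \right)} \left(126 - 89\right) = - 11 \left(126 - 89\right) = \left(-11\right) 37 = -407$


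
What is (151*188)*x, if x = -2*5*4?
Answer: -1135520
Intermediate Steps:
x = -40 (x = -10*4 = -40)
(151*188)*x = (151*188)*(-40) = 28388*(-40) = -1135520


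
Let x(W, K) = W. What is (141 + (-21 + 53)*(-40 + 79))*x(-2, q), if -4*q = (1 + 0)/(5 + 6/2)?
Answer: -2778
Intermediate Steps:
q = -1/32 (q = -(1 + 0)/(4*(5 + 6/2)) = -1/(4*(5 + 6*(1/2))) = -1/(4*(5 + 3)) = -1/(4*8) = -1/4*1/8 = -1/32 ≈ -0.031250)
(141 + (-21 + 53)*(-40 + 79))*x(-2, q) = (141 + (-21 + 53)*(-40 + 79))*(-2) = (141 + 32*39)*(-2) = (141 + 1248)*(-2) = 1389*(-2) = -2778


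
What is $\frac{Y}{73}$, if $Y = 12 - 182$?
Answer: $- \frac{170}{73} \approx -2.3288$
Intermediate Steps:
$Y = -170$ ($Y = 12 - 182 = -170$)
$\frac{Y}{73} = - \frac{170}{73}$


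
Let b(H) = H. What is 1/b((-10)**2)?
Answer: 1/100 ≈ 0.010000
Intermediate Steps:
1/b((-10)**2) = 1/((-10)**2) = 1/100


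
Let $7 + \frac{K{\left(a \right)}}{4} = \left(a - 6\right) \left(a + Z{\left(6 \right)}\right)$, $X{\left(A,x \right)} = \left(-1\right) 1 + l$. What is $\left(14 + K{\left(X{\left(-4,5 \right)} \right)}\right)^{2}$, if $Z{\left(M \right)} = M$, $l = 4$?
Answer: $14884$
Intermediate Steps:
$X{\left(A,x \right)} = 3$ ($X{\left(A,x \right)} = \left(-1\right) 1 + 4 = -1 + 4 = 3$)
$K{\left(a \right)} = -28 + 4 \left(-6 + a\right) \left(6 + a\right)$ ($K{\left(a \right)} = -28 + 4 \left(a - 6\right) \left(a + 6\right) = -28 + 4 \left(-6 + a\right) \left(6 + a\right)$)
$\left(14 + K{\left(X{\left(-4,5 \right)} \right)}\right)^{2} = \left(14 - \left(172 - 4 \cdot 3^{2}\right)\right)^{2} = \left(14 + \left(-172 + 4 \cdot 9\right)\right)^{2} = \left(14 + \left(-172 + 36\right)\right)^{2} = \left(14 - 136\right)^{2} = \left(-122\right)^{2} = 14884$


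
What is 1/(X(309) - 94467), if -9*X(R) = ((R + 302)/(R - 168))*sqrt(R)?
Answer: -22955481/2168535406220 + 117*sqrt(309)/2168535406220 ≈ -1.0585e-5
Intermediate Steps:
X(R) = -sqrt(R)*(302 + R)/(9*(-168 + R)) (X(R) = -(R + 302)/(R - 168)*sqrt(R)/9 = -(302 + R)/(-168 + R)*sqrt(R)/9 = -sqrt(R)*(302 + R)/(9*(-168 + R)))
1/(X(309) - 94467) = 1/(sqrt(309)*(-302 - 1*309)/(9*(-168 + 309)) - 94467) = 1/((1/9)*sqrt(309)*(-302 - 309)/141 - 94467) = 1/((1/9)*sqrt(309)*(1/141)*(-611) - 94467) = 1/(-13*sqrt(309)/27 - 94467) = 1/(-94467 - 13*sqrt(309)/27)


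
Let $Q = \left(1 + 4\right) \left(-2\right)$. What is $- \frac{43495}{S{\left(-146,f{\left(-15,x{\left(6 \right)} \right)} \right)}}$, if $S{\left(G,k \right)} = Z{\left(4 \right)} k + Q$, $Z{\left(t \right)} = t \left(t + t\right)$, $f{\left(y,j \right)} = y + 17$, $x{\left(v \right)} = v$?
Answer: $- \frac{43495}{54} \approx -805.46$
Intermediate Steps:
$Q = -10$ ($Q = 5 \left(-2\right) = -10$)
$f{\left(y,j \right)} = 17 + y$
$Z{\left(t \right)} = 2 t^{2}$ ($Z{\left(t \right)} = t 2 t = 2 t^{2}$)
$S{\left(G,k \right)} = -10 + 32 k$ ($S{\left(G,k \right)} = 2 \cdot 4^{2} k - 10 = 2 \cdot 16 k - 10 = 32 k - 10 = -10 + 32 k$)
$- \frac{43495}{S{\left(-146,f{\left(-15,x{\left(6 \right)} \right)} \right)}} = - \frac{43495}{-10 + 32 \left(17 - 15\right)} = - \frac{43495}{-10 + 32 \cdot 2} = - \frac{43495}{-10 + 64} = - \frac{43495}{54}$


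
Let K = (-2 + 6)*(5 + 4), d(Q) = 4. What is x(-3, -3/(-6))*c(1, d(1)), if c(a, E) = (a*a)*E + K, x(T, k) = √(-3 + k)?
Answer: 20*I*√10 ≈ 63.246*I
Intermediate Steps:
K = 36 (K = 4*9 = 36)
c(a, E) = 36 + E*a² (c(a, E) = (a*a)*E + 36 = a²*E + 36 = E*a² + 36 = 36 + E*a²)
x(-3, -3/(-6))*c(1, d(1)) = √(-3 - 3/(-6))*(36 + 4*1²) = √(-3 - 3*(-⅙))*(36 + 4*1) = √(-3 + ½)*(36 + 4) = √(-5/2)*40 = (I*√10/2)*40 = 20*I*√10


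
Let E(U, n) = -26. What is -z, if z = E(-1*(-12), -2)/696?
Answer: 13/348 ≈ 0.037356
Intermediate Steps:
z = -13/348 (z = -26/696 = -26*1/696 = -13/348 ≈ -0.037356)
-z = -1*(-13/348) = 13/348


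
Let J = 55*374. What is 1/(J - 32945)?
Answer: -1/12375 ≈ -8.0808e-5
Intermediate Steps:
J = 20570
1/(J - 32945) = 1/(20570 - 32945) = 1/(-12375) = -1/12375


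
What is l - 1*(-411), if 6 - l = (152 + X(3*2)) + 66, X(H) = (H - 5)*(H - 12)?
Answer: 205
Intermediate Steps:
X(H) = (-12 + H)*(-5 + H) (X(H) = (-5 + H)*(-12 + H) = (-12 + H)*(-5 + H))
l = -206 (l = 6 - ((152 + (60 + (3*2)**2 - 51*2)) + 66) = 6 - ((152 + (60 + 6**2 - 17*6)) + 66) = 6 - ((152 + (60 + 36 - 102)) + 66) = 6 - ((152 - 6) + 66) = 6 - (146 + 66) = 6 - 1*212 = 6 - 212 = -206)
l - 1*(-411) = -206 - 1*(-411) = -206 + 411 = 205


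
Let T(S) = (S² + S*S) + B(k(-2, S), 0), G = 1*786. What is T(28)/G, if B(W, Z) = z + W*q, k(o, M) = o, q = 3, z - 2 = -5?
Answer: 1559/786 ≈ 1.9835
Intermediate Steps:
z = -3 (z = 2 - 5 = -3)
B(W, Z) = -3 + 3*W (B(W, Z) = -3 + W*3 = -3 + 3*W)
G = 786
T(S) = -9 + 2*S² (T(S) = (S² + S*S) + (-3 + 3*(-2)) = (S² + S²) + (-3 - 6) = 2*S² - 9 = -9 + 2*S²)
T(28)/G = (-9 + 2*28²)/786 = (-9 + 2*784)*(1/786) = (-9 + 1568)*(1/786) = 1559*(1/786) = 1559/786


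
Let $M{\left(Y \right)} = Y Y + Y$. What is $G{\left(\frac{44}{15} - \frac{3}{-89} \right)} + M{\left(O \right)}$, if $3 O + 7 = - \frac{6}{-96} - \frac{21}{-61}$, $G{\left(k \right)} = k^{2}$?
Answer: $\frac{19414399254721}{1697704761600} \approx 11.436$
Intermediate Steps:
$O = - \frac{2145}{976}$ ($O = - \frac{7}{3} + \frac{- \frac{6}{-96} - \frac{21}{-61}}{3} = - \frac{7}{3} + \frac{\left(-6\right) \left(- \frac{1}{96}\right) - - \frac{21}{61}}{3} = - \frac{7}{3} + \frac{\frac{1}{16} + \frac{21}{61}}{3} = - \frac{7}{3} + \frac{1}{3} \cdot \frac{397}{976} = - \frac{7}{3} + \frac{397}{2928} = - \frac{2145}{976} \approx -2.1977$)
$M{\left(Y \right)} = Y + Y^{2}$ ($M{\left(Y \right)} = Y^{2} + Y = Y + Y^{2}$)
$G{\left(\frac{44}{15} - \frac{3}{-89} \right)} + M{\left(O \right)} = \left(\frac{44}{15} - \frac{3}{-89}\right)^{2} - \frac{2145 \left(1 - \frac{2145}{976}\right)}{976} = \left(44 \cdot \frac{1}{15} - - \frac{3}{89}\right)^{2} - - \frac{2507505}{952576} = \left(\frac{44}{15} + \frac{3}{89}\right)^{2} + \frac{2507505}{952576} = \left(\frac{3961}{1335}\right)^{2} + \frac{2507505}{952576} = \frac{15689521}{1782225} + \frac{2507505}{952576} = \frac{19414399254721}{1697704761600}$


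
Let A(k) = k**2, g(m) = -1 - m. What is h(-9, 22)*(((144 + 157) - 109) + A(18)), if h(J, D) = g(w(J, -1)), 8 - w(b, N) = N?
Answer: -5160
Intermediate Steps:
w(b, N) = 8 - N
h(J, D) = -10 (h(J, D) = -1 - (8 - 1*(-1)) = -1 - (8 + 1) = -1 - 1*9 = -1 - 9 = -10)
h(-9, 22)*(((144 + 157) - 109) + A(18)) = -10*(((144 + 157) - 109) + 18**2) = -10*((301 - 109) + 324) = -10*(192 + 324) = -10*516 = -5160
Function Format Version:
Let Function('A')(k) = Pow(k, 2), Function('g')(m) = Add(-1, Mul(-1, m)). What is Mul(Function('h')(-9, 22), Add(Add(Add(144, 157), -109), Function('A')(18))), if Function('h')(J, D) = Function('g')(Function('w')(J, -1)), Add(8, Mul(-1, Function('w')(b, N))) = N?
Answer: -5160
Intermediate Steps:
Function('w')(b, N) = Add(8, Mul(-1, N))
Function('h')(J, D) = -10 (Function('h')(J, D) = Add(-1, Mul(-1, Add(8, Mul(-1, -1)))) = Add(-1, Mul(-1, Add(8, 1))) = Add(-1, Mul(-1, 9)) = Add(-1, -9) = -10)
Mul(Function('h')(-9, 22), Add(Add(Add(144, 157), -109), Function('A')(18))) = Mul(-10, Add(Add(Add(144, 157), -109), Pow(18, 2))) = Mul(-10, Add(Add(301, -109), 324)) = Mul(-10, Add(192, 324)) = Mul(-10, 516) = -5160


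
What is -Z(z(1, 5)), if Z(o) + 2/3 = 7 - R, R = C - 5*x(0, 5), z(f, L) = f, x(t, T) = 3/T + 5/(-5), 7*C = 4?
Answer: -79/21 ≈ -3.7619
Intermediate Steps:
C = 4/7 (C = (⅐)*4 = 4/7 ≈ 0.57143)
x(t, T) = -1 + 3/T (x(t, T) = 3/T + 5*(-⅕) = 3/T - 1 = -1 + 3/T)
R = 18/7 (R = 4/7 - 5*(3 - 1*5)/5 = 4/7 - (3 - 5) = 4/7 - (-2) = 4/7 - 5*(-⅖) = 4/7 + 2 = 18/7 ≈ 2.5714)
Z(o) = 79/21 (Z(o) = -⅔ + (7 - 1*18/7) = -⅔ + (7 - 18/7) = -⅔ + 31/7 = 79/21)
-Z(z(1, 5)) = -1*79/21 = -79/21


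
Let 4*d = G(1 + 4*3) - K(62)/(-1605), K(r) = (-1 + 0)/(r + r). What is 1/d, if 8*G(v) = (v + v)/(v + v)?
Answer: 1592160/49753 ≈ 32.001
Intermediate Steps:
K(r) = -1/(2*r)
G(v) = ⅛ (G(v) = ((v + v)/(v + v))/8 = ((2*v)/((2*v)))/8 = ((2*v)*(1/(2*v)))/8 = (⅛)*1 = ⅛)
d = 49753/1592160 (d = (⅛ - (-½/62)/(-1605))/4 = (⅛ - (-½*1/62)*(-1)/1605)/4 = (⅛ - (-1)*(-1)/(124*1605))/4 = (⅛ - 1*1/199020)/4 = (⅛ - 1/199020)/4 = (¼)*(49753/398040) = 49753/1592160 ≈ 0.031249)
1/d = 1/(49753/1592160) = 1592160/49753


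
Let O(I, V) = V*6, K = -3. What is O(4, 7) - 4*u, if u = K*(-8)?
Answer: -54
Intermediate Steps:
O(I, V) = 6*V
u = 24 (u = -3*(-8) = 24)
O(4, 7) - 4*u = 6*7 - 4*24 = 42 - 96 = -54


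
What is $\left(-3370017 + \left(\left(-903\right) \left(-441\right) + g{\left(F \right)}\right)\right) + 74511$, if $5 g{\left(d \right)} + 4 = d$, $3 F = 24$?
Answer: $- \frac{14486411}{5} \approx -2.8973 \cdot 10^{6}$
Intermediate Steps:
$F = 8$ ($F = \frac{1}{3} \cdot 24 = 8$)
$g{\left(d \right)} = - \frac{4}{5} + \frac{d}{5}$
$\left(-3370017 + \left(\left(-903\right) \left(-441\right) + g{\left(F \right)}\right)\right) + 74511 = \left(-3370017 + \left(\left(-903\right) \left(-441\right) + \left(- \frac{4}{5} + \frac{1}{5} \cdot 8\right)\right)\right) + 74511 = \left(-3370017 + \left(398223 + \left(- \frac{4}{5} + \frac{8}{5}\right)\right)\right) + 74511 = \left(-3370017 + \left(398223 + \frac{4}{5}\right)\right) + 74511 = \left(-3370017 + \frac{1991119}{5}\right) + 74511 = - \frac{14858966}{5} + 74511 = - \frac{14486411}{5}$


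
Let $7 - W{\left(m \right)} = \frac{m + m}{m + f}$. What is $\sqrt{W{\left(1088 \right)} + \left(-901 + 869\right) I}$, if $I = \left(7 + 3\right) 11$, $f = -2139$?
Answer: $\frac{i \sqrt{3878176337}}{1051} \approx 59.253 i$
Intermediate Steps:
$W{\left(m \right)} = 7 - \frac{2 m}{-2139 + m}$ ($W{\left(m \right)} = 7 - \frac{m + m}{m - 2139} = 7 - \frac{2 m}{-2139 + m}$)
$I = 110$ ($I = 10 \cdot 11 = 110$)
$\sqrt{W{\left(1088 \right)} + \left(-901 + 869\right) I} = \sqrt{\frac{-14973 + 5 \cdot 1088}{-2139 + 1088} + \left(-901 + 869\right) 110} = \sqrt{\frac{-14973 + 5440}{-1051} - 3520} = \sqrt{\left(- \frac{1}{1051}\right) \left(-9533\right) - 3520} = \sqrt{\frac{9533}{1051} - 3520} = \sqrt{- \frac{3689987}{1051}} = \frac{i \sqrt{3878176337}}{1051}$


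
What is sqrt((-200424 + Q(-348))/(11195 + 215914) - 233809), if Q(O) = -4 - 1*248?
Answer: I*sqrt(1339951398487157)/75703 ≈ 483.54*I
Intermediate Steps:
Q(O) = -252 (Q(O) = -4 - 248 = -252)
sqrt((-200424 + Q(-348))/(11195 + 215914) - 233809) = sqrt((-200424 - 252)/(11195 + 215914) - 233809) = sqrt(-200676/227109 - 233809) = sqrt(-200676*1/227109 - 233809) = sqrt(-66892/75703 - 233809) = sqrt(-17700109619/75703) = I*sqrt(1339951398487157)/75703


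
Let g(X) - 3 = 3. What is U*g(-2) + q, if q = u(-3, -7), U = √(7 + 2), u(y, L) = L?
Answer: 11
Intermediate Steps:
U = 3 (U = √9 = 3)
g(X) = 6 (g(X) = 3 + 3 = 6)
q = -7
U*g(-2) + q = 3*6 - 7 = 18 - 7 = 11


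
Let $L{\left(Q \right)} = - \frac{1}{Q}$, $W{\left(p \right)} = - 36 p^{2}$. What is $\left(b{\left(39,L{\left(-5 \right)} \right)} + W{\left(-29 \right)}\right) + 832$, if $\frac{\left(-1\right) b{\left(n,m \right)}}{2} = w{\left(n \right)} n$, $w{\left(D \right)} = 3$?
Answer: $-29678$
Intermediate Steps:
$b{\left(n,m \right)} = - 6 n$ ($b{\left(n,m \right)} = - 2 \cdot 3 n = - 6 n$)
$\left(b{\left(39,L{\left(-5 \right)} \right)} + W{\left(-29 \right)}\right) + 832 = \left(\left(-6\right) 39 - 36 \left(-29\right)^{2}\right) + 832 = \left(-234 - 30276\right) + 832 = -30510 + 832 = -29678$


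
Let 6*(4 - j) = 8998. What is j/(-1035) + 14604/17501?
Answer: 123872407/54340605 ≈ 2.2796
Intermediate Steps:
j = -4487/3 (j = 4 - ⅙*8998 = 4 - 4499/3 = -4487/3 ≈ -1495.7)
j/(-1035) + 14604/17501 = -4487/3/(-1035) + 14604/17501 = -4487/3*(-1/1035) + 14604*(1/17501) = 4487/3105 + 14604/17501 = 123872407/54340605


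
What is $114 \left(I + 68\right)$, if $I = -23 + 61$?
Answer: $12084$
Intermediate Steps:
$I = 38$
$114 \left(I + 68\right) = 114 \left(38 + 68\right) = 114 \cdot 106 = 12084$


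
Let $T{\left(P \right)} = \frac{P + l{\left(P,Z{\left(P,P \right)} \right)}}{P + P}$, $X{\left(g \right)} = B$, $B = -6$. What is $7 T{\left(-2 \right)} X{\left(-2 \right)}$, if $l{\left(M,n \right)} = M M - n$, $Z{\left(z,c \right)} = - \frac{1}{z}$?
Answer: $\frac{63}{4} \approx 15.75$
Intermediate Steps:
$X{\left(g \right)} = -6$
$l{\left(M,n \right)} = M^{2} - n$
$T{\left(P \right)} = \frac{P + \frac{1}{P} + P^{2}}{2 P}$ ($T{\left(P \right)} = \frac{P + \left(P^{2} - - \frac{1}{P}\right)}{P + P} = \frac{P + \left(P^{2} + \frac{1}{P}\right)}{2 P} = \left(P + \left(\frac{1}{P} + P^{2}\right)\right) \frac{1}{2 P} = \left(P + \frac{1}{P} + P^{2}\right) \frac{1}{2 P} = \frac{P + \frac{1}{P} + P^{2}}{2 P}$)
$7 T{\left(-2 \right)} X{\left(-2 \right)} = 7 \frac{1 + \left(-2\right)^{2} \left(1 - 2\right)}{2 \cdot 4} \left(-6\right) = 7 \cdot \frac{1}{2} \cdot \frac{1}{4} \left(1 + 4 \left(-1\right)\right) \left(-6\right) = 7 \cdot \frac{1}{2} \cdot \frac{1}{4} \left(1 - 4\right) \left(-6\right) = 7 \cdot \frac{1}{2} \cdot \frac{1}{4} \left(-3\right) \left(-6\right) = 7 \left(- \frac{3}{8}\right) \left(-6\right) = \left(- \frac{21}{8}\right) \left(-6\right) = \frac{63}{4}$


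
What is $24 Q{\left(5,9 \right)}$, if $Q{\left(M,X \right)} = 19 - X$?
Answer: $240$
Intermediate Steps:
$24 Q{\left(5,9 \right)} = 24 \left(19 - 9\right) = 24 \cdot 10 = 240$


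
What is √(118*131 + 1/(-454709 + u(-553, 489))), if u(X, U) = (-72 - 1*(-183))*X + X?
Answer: √458453460168645/172215 ≈ 124.33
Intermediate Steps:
u(X, U) = 112*X (u(X, U) = (-72 + 183)*X + X = 111*X + X = 112*X)
√(118*131 + 1/(-454709 + u(-553, 489))) = √(118*131 + 1/(-454709 + 112*(-553))) = √(15458 + 1/(-454709 - 61936)) = √(15458 + 1/(-516645)) = √(15458 - 1/516645) = √(7986298409/516645) = √458453460168645/172215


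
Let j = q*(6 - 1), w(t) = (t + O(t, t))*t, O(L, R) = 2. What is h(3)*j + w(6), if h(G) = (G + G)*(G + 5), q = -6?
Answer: -1392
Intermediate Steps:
h(G) = 2*G*(5 + G) (h(G) = (2*G)*(5 + G) = 2*G*(5 + G))
w(t) = t*(2 + t) (w(t) = (t + 2)*t = (2 + t)*t = t*(2 + t))
j = -30 (j = -6*(6 - 1) = -6*5 = -30)
h(3)*j + w(6) = (2*3*(5 + 3))*(-30) + 6*(2 + 6) = (2*3*8)*(-30) + 6*8 = 48*(-30) + 48 = -1440 + 48 = -1392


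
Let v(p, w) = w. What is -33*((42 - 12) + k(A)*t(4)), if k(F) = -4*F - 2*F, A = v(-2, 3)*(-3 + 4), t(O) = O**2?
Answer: 8514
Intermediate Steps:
A = 3 (A = 3*(-3 + 4) = 3*1 = 3)
k(F) = -6*F
-33*((42 - 12) + k(A)*t(4)) = -33*((42 - 12) - 6*3*4**2) = -33*(30 - 18*16) = -33*(30 - 288) = -33*(-258) = 8514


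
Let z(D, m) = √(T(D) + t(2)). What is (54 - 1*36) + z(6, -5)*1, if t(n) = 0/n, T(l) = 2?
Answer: 18 + √2 ≈ 19.414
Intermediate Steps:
t(n) = 0
z(D, m) = √2 (z(D, m) = √(2 + 0) = √2)
(54 - 1*36) + z(6, -5)*1 = (54 - 1*36) + √2*1 = (54 - 36) + √2 = 18 + √2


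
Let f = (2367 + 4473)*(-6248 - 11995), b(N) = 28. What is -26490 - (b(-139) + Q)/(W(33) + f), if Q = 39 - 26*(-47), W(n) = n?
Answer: -3305477483341/124782087 ≈ -26490.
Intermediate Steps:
f = -124782120 (f = 6840*(-18243) = -124782120)
Q = 1261 (Q = 39 + 1222 = 1261)
-26490 - (b(-139) + Q)/(W(33) + f) = -26490 - (28 + 1261)/(33 - 124782120) = -26490 - 1289/(-124782087) = -26490 - 1289*(-1)/124782087 = -26490 - 1*(-1289/124782087) = -26490 + 1289/124782087 = -3305477483341/124782087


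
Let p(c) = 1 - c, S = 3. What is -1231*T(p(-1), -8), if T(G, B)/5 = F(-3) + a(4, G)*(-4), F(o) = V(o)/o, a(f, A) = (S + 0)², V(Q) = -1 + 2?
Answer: 670895/3 ≈ 2.2363e+5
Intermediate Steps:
V(Q) = 1
a(f, A) = 9 (a(f, A) = (3 + 0)² = 3² = 9)
F(o) = 1/o
T(G, B) = -545/3 (T(G, B) = 5*(1/(-3) + 9*(-4)) = 5*(-⅓ - 36) = 5*(-109/3) = -545/3)
-1231*T(p(-1), -8) = -1231*(-545/3) = 670895/3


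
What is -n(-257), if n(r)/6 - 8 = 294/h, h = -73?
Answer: -1740/73 ≈ -23.836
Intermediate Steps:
n(r) = 1740/73 (n(r) = 48 + 6*(294/(-73)) = 48 + 6*(294*(-1/73)) = 48 + 6*(-294/73) = 48 - 1764/73 = 1740/73)
-n(-257) = -1*1740/73 = -1740/73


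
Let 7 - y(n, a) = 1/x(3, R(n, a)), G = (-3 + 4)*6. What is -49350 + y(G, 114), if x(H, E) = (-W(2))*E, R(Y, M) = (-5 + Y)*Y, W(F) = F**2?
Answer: -1184231/24 ≈ -49343.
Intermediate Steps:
G = 6 (G = 1*6 = 6)
R(Y, M) = Y*(-5 + Y)
x(H, E) = -4*E (x(H, E) = (-1*2**2)*E = (-1*4)*E = -4*E)
y(n, a) = 7 + 1/(4*n*(-5 + n)) (y(n, a) = 7 - 1/((-4*n*(-5 + n))) = 7 - (-1)/(4*n*(-5 + n)) = 7 + 1/(4*n*(-5 + n)))
-49350 + y(G, 114) = -49350 + (1/4)*(1 + 28*6*(-5 + 6))/(6*(-5 + 6)) = -49350 + (1/4)*(1/6)*(1 + 28*6*1)/1 = -49350 + (1/4)*(1/6)*1*(1 + 168) = -49350 + (1/4)*(1/6)*1*169 = -49350 + 169/24 = -1184231/24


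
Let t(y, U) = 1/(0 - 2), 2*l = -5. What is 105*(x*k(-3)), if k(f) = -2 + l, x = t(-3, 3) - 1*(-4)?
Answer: -6615/4 ≈ -1653.8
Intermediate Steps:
l = -5/2 (l = (1/2)*(-5) = -5/2 ≈ -2.5000)
t(y, U) = -1/2 (t(y, U) = 1/(-2) = -1/2)
x = 7/2 (x = -1/2 - 1*(-4) = -1/2 + 4 = 7/2 ≈ 3.5000)
k(f) = -9/2 (k(f) = -2 - 5/2 = -9/2)
105*(x*k(-3)) = 105*((7/2)*(-9/2)) = 105*(-63/4) = -6615/4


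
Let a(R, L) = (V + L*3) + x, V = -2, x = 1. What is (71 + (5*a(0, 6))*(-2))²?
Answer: 9801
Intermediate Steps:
a(R, L) = -1 + 3*L (a(R, L) = (-2 + L*3) + 1 = (-2 + 3*L) + 1 = -1 + 3*L)
(71 + (5*a(0, 6))*(-2))² = (71 + (5*(-1 + 3*6))*(-2))² = (71 + (5*(-1 + 18))*(-2))² = (71 + (5*17)*(-2))² = (71 + 85*(-2))² = (71 - 170)² = (-99)² = 9801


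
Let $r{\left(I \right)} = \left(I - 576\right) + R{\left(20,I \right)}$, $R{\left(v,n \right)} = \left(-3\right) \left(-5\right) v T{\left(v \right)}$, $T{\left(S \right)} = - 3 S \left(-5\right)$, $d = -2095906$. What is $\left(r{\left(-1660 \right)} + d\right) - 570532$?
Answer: $-2578674$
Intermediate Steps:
$T{\left(S \right)} = 15 S$
$R{\left(v,n \right)} = 225 v^{2}$ ($R{\left(v,n \right)} = \left(-3\right) \left(-5\right) v 15 v = 15 v 15 v = 225 v^{2}$)
$r{\left(I \right)} = 89424 + I$ ($r{\left(I \right)} = \left(I - 576\right) + 225 \cdot 20^{2} = \left(-576 + I\right) + 225 \cdot 400 = \left(-576 + I\right) + 90000 = 89424 + I$)
$\left(r{\left(-1660 \right)} + d\right) - 570532 = \left(\left(89424 - 1660\right) - 2095906\right) - 570532 = \left(87764 - 2095906\right) - 570532 = -2008142 - 570532 = -2578674$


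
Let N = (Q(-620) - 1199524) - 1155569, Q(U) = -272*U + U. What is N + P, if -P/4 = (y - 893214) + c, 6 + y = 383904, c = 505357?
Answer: -2171237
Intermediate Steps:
y = 383898 (y = -6 + 383904 = 383898)
Q(U) = -271*U
N = -2187073 (N = (-271*(-620) - 1199524) - 1155569 = (168020 - 1199524) - 1155569 = -1031504 - 1155569 = -2187073)
P = 15836 (P = -4*((383898 - 893214) + 505357) = -4*(-509316 + 505357) = -4*(-3959) = 15836)
N + P = -2187073 + 15836 = -2171237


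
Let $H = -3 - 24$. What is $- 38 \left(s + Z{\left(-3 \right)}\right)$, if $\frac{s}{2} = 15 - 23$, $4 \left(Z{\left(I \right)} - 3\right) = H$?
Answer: $\frac{1501}{2} \approx 750.5$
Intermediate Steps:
$H = -27$ ($H = -3 - 24 = -27$)
$Z{\left(I \right)} = - \frac{15}{4}$ ($Z{\left(I \right)} = 3 + \frac{1}{4} \left(-27\right) = 3 - \frac{27}{4} = - \frac{15}{4}$)
$s = -16$ ($s = 2 \left(15 - 23\right) = 2 \left(-8\right) = -16$)
$- 38 \left(s + Z{\left(-3 \right)}\right) = - 38 \left(-16 - \frac{15}{4}\right) = \left(-38\right) \left(- \frac{79}{4}\right) = \frac{1501}{2}$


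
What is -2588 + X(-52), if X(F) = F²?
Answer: 116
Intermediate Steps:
-2588 + X(-52) = -2588 + (-52)² = -2588 + 2704 = 116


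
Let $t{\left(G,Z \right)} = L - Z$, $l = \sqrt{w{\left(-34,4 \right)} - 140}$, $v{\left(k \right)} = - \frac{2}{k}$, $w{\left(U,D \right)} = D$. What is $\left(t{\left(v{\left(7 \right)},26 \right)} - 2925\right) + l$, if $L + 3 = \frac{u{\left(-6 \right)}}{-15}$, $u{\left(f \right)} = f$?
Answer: $- \frac{14768}{5} + 2 i \sqrt{34} \approx -2953.6 + 11.662 i$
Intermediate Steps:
$L = - \frac{13}{5}$ ($L = -3 - \frac{6}{-15} = -3 - - \frac{2}{5} = -3 + \frac{2}{5} = - \frac{13}{5} \approx -2.6$)
$l = 2 i \sqrt{34}$ ($l = \sqrt{4 - 140} = \sqrt{-136} = 2 i \sqrt{34} \approx 11.662 i$)
$t{\left(G,Z \right)} = - \frac{13}{5} - Z$
$\left(t{\left(v{\left(7 \right)},26 \right)} - 2925\right) + l = \left(\left(- \frac{13}{5} - 26\right) - 2925\right) + 2 i \sqrt{34} = \left(- \frac{143}{5} - 2925\right) + 2 i \sqrt{34} = - \frac{14768}{5} + 2 i \sqrt{34}$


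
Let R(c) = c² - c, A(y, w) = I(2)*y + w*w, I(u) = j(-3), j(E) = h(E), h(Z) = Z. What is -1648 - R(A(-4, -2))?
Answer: -1888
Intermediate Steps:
j(E) = E
I(u) = -3
A(y, w) = w² - 3*y (A(y, w) = -3*y + w*w = -3*y + w² = w² - 3*y)
-1648 - R(A(-4, -2)) = -1648 - ((-2)² - 3*(-4))*(-1 + ((-2)² - 3*(-4))) = -1648 - (4 + 12)*(-1 + (4 + 12)) = -1648 - 16*(-1 + 16) = -1648 - 16*15 = -1648 - 1*240 = -1648 - 240 = -1888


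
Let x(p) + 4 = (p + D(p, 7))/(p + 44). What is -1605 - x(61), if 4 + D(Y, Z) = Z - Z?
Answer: -56054/35 ≈ -1601.5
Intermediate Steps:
D(Y, Z) = -4 (D(Y, Z) = -4 + (Z - Z) = -4 + 0 = -4)
x(p) = -4 + (-4 + p)/(44 + p) (x(p) = -4 + (p - 4)/(p + 44) = -4 + (-4 + p)/(44 + p))
-1605 - x(61) = -1605 - 3*(-60 - 1*61)/(44 + 61) = -1605 - 3*(-60 - 61)/105 = -1605 - 3*(-121)/105 = -1605 - 1*(-121/35) = -1605 + 121/35 = -56054/35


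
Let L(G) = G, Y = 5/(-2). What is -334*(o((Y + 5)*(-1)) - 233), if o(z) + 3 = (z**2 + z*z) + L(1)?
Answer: 74315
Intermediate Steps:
Y = -5/2 (Y = 5*(-1/2) = -5/2 ≈ -2.5000)
o(z) = -2 + 2*z**2 (o(z) = -3 + ((z**2 + z*z) + 1) = -3 + ((z**2 + z**2) + 1) = -3 + (2*z**2 + 1) = -3 + (1 + 2*z**2) = -2 + 2*z**2)
-334*(o((Y + 5)*(-1)) - 233) = -334*((-2 + 2*((-5/2 + 5)*(-1))**2) - 233) = -334*((-2 + 2*((5/2)*(-1))**2) - 233) = -334*((-2 + 2*(-5/2)**2) - 233) = -334*((-2 + 2*(25/4)) - 233) = -334*((-2 + 25/2) - 233) = -334*(21/2 - 233) = -334*(-445/2) = 74315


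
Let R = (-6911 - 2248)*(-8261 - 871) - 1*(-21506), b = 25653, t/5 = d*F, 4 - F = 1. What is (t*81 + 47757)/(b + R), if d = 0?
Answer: 47757/83687147 ≈ 0.00057066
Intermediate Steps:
F = 3 (F = 4 - 1*1 = 4 - 1 = 3)
t = 0 (t = 5*(0*3) = 5*0 = 0)
R = 83661494 (R = -9159*(-9132) + 21506 = 83639988 + 21506 = 83661494)
(t*81 + 47757)/(b + R) = (0*81 + 47757)/(25653 + 83661494) = (0 + 47757)/83687147 = 47757*(1/83687147) = 47757/83687147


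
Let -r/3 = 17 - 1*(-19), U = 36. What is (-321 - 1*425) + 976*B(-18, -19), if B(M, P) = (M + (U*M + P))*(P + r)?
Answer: 84906374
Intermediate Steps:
r = -108 (r = -3*(17 - 1*(-19)) = -3*(17 + 19) = -3*36 = -108)
B(M, P) = (-108 + P)*(P + 37*M) (B(M, P) = (M + (36*M + P))*(P - 108) = (M + (P + 36*M))*(-108 + P) = (P + 37*M)*(-108 + P) = (-108 + P)*(P + 37*M))
(-321 - 1*425) + 976*B(-18, -19) = (-321 - 1*425) + 976*((-19)² - 3996*(-18) - 108*(-19) + 37*(-18)*(-19)) = (-321 - 425) + 976*(361 + 71928 + 2052 + 12654) = -746 + 976*86995 = -746 + 84907120 = 84906374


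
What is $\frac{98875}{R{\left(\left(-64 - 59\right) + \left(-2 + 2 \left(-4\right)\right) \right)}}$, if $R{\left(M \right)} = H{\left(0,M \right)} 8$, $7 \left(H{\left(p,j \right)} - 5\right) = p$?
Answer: $\frac{19775}{8} \approx 2471.9$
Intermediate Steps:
$H{\left(p,j \right)} = 5 + \frac{p}{7}$
$R{\left(M \right)} = 40$ ($R{\left(M \right)} = \left(5 + \frac{1}{7} \cdot 0\right) 8 = \left(5 + 0\right) 8 = 5 \cdot 8 = 40$)
$\frac{98875}{R{\left(\left(-64 - 59\right) + \left(-2 + 2 \left(-4\right)\right) \right)}} = \frac{98875}{40} = 98875 \cdot \frac{1}{40} = \frac{19775}{8}$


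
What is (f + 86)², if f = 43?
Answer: 16641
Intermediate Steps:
(f + 86)² = (43 + 86)² = 129² = 16641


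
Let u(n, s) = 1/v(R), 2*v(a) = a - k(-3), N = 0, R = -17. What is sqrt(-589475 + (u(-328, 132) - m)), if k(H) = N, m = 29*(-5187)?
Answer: I*sqrt(126886062)/17 ≈ 662.61*I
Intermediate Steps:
m = -150423
k(H) = 0
v(a) = a/2 (v(a) = (a - 1*0)/2 = (a + 0)/2 = a/2)
u(n, s) = -2/17 (u(n, s) = 1/((1/2)*(-17)) = 1/(-17/2) = -2/17)
sqrt(-589475 + (u(-328, 132) - m)) = sqrt(-589475 + (-2/17 - 1*(-150423))) = sqrt(-589475 + (-2/17 + 150423)) = sqrt(-589475 + 2557189/17) = sqrt(-7463886/17) = I*sqrt(126886062)/17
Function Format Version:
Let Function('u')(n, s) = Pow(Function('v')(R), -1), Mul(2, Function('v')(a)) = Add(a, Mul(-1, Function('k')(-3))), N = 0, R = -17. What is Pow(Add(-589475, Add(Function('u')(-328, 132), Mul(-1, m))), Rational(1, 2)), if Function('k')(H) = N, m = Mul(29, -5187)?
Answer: Mul(Rational(1, 17), I, Pow(126886062, Rational(1, 2))) ≈ Mul(662.61, I)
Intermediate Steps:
m = -150423
Function('k')(H) = 0
Function('v')(a) = Mul(Rational(1, 2), a) (Function('v')(a) = Mul(Rational(1, 2), Add(a, Mul(-1, 0))) = Mul(Rational(1, 2), Add(a, 0)) = Mul(Rational(1, 2), a))
Function('u')(n, s) = Rational(-2, 17) (Function('u')(n, s) = Pow(Mul(Rational(1, 2), -17), -1) = Pow(Rational(-17, 2), -1) = Rational(-2, 17))
Pow(Add(-589475, Add(Function('u')(-328, 132), Mul(-1, m))), Rational(1, 2)) = Pow(Add(-589475, Add(Rational(-2, 17), Mul(-1, -150423))), Rational(1, 2)) = Pow(Add(-589475, Add(Rational(-2, 17), 150423)), Rational(1, 2)) = Pow(Add(-589475, Rational(2557189, 17)), Rational(1, 2)) = Pow(Rational(-7463886, 17), Rational(1, 2)) = Mul(Rational(1, 17), I, Pow(126886062, Rational(1, 2)))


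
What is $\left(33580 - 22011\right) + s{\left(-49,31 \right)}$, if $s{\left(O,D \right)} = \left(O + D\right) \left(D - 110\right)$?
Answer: $12991$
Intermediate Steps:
$s{\left(O,D \right)} = \left(-110 + D\right) \left(D + O\right)$ ($s{\left(O,D \right)} = \left(D + O\right) \left(-110 + D\right) = \left(-110 + D\right) \left(D + O\right)$)
$\left(33580 - 22011\right) + s{\left(-49,31 \right)} = \left(33580 - 22011\right) + \left(31^{2} - 3410 - -5390 + 31 \left(-49\right)\right) = 11569 + \left(961 - 3410 + 5390 - 1519\right) = 11569 + 1422 = 12991$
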